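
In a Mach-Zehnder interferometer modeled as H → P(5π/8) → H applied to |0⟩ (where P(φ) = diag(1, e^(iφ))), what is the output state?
(0.3087 + 0.4619i)|0⟩ + (0.6913 - 0.4619i)|1⟩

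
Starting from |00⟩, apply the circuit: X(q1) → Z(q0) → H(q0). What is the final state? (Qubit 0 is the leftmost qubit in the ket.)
1/√2|01⟩ + 1/√2|11⟩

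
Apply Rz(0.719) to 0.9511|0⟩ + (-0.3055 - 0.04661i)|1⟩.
(0.8903 - 0.3346i)|0⟩ + (-0.2696 - 0.1511i)|1⟩

Rz(0.719) = [[e^(−iθ/2), 0], [0, e^(iθ/2)]] with e^(±iθ/2) = cos(θ/2) ± i·sin(θ/2); θ = 0.719, cos(θ/2) ≈ 0.936073, sin(θ/2) ≈ 0.351806.
With a = amp(|0⟩) = 0.9511 and b = amp(|1⟩) = (-0.3055 - 0.04661i):
new amp(|0⟩) = (0.936073 - 0.351806i)·a = (0.8903 - 0.3346i)
new amp(|1⟩) = (0.936073 + 0.351806i)·b = (-0.2696 - 0.1511i)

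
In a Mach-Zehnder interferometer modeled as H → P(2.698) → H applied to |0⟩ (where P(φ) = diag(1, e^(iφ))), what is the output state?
(0.04839 + 0.2146i)|0⟩ + (0.9516 - 0.2146i)|1⟩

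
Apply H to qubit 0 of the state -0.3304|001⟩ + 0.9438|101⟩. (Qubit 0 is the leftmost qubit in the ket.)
0.4337|001⟩ - 0.901|101⟩

H on qubit 0 mixes each pair of kets that differ only in qubit 0: amplitudes (a, b) of (|…0…⟩, |…1…⟩) become ((a + b)/√2, (a − b)/√2). Kets absent from the input have amplitude 0.
(|001⟩, |101⟩): (a, b) = (-0.3304, 0.9438) → (0.4337, -0.901)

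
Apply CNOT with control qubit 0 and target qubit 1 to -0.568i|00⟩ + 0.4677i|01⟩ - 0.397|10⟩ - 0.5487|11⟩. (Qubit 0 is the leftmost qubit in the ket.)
-0.568i|00⟩ + 0.4677i|01⟩ - 0.5487|10⟩ - 0.397|11⟩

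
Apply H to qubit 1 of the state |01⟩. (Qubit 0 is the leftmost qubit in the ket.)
1/√2|00⟩ - 1/√2|01⟩

H on qubit 1 mixes each pair of kets that differ only in qubit 1: amplitudes (a, b) of (|…0…⟩, |…1…⟩) become ((a + b)/√2, (a − b)/√2). Kets absent from the input have amplitude 0.
(|00⟩, |01⟩): (a, b) = (0, 1) → (1/√2, -1/√2)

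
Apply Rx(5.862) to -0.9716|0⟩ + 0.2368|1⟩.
(0.9501 - 0.0495i)|0⟩ + (-0.2316 + 0.2031i)|1⟩

Rx(5.862) = [[cos(θ/2), −i·sin(θ/2)], [−i·sin(θ/2), cos(θ/2)]]; θ = 5.862, cos(θ/2) ≈ -0.977907, sin(θ/2) ≈ 0.209039.
With a = amp(|0⟩) = -0.9716 and b = amp(|1⟩) = 0.2368:
new amp(|0⟩) = (-0.977907)·a + (-0.209039i)·b = (0.9501 - 0.0495i)
new amp(|1⟩) = (-0.209039i)·a + (-0.977907)·b = (-0.2316 + 0.2031i)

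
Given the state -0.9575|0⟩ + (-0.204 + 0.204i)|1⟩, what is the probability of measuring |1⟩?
0.08323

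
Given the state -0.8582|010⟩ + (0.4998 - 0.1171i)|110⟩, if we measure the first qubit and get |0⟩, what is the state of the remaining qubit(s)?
-|10⟩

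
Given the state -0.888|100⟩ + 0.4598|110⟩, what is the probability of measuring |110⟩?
0.2114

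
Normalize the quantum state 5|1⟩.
|1⟩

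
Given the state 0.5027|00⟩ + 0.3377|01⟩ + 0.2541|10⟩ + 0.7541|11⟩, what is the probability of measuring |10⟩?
0.06457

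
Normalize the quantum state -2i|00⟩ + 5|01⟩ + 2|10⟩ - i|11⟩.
-0.343i|00⟩ + 0.8575|01⟩ + 0.343|10⟩ - 0.1715i|11⟩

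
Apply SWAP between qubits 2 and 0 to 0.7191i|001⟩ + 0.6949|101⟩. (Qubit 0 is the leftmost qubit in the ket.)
0.7191i|100⟩ + 0.6949|101⟩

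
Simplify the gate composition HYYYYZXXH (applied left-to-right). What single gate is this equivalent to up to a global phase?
X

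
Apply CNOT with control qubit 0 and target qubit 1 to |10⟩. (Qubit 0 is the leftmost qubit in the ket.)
|11⟩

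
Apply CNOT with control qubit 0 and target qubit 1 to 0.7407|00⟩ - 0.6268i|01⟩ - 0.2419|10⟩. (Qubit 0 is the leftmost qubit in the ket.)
0.7407|00⟩ - 0.6268i|01⟩ - 0.2419|11⟩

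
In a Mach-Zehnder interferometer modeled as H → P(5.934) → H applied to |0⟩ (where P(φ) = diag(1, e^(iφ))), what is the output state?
(0.9698 - 0.1711i)|0⟩ + (0.03017 + 0.1711i)|1⟩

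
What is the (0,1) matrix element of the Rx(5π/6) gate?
-0.9659i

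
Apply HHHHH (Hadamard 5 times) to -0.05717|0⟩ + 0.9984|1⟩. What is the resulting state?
0.6656|0⟩ - 0.7464|1⟩

H² = I, so H^5 = H: a single Hadamard. With (a, b) = (-0.05717, 0.9984), H gives ((a + b)/√2, (a − b)/√2) = (0.6656, -0.7464).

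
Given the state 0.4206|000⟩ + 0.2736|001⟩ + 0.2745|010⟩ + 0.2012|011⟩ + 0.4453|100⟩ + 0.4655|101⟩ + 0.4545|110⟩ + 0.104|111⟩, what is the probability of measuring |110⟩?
0.2066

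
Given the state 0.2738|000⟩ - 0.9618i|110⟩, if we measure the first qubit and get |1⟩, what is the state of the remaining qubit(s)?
-i|10⟩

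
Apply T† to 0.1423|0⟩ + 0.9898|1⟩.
0.1423|0⟩ + (0.6999 - 0.6999i)|1⟩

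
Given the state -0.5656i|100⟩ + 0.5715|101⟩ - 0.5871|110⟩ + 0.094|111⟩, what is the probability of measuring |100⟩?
0.3199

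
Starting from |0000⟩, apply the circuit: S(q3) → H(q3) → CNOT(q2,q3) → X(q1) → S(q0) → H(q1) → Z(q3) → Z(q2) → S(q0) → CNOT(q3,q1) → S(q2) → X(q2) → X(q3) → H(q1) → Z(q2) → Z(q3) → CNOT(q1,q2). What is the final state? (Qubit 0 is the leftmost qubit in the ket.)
-1/√2|0100⟩ + 1/√2|0101⟩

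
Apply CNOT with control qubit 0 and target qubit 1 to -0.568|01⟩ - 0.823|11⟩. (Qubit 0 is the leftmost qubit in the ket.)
-0.568|01⟩ - 0.823|10⟩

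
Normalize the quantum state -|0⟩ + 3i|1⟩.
-0.3162|0⟩ + 0.9487i|1⟩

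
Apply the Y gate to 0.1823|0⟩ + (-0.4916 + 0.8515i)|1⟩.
(0.8515 + 0.4916i)|0⟩ + 0.1823i|1⟩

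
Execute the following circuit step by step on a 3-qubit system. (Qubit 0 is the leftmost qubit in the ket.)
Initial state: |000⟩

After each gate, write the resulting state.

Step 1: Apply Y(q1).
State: i|010⟩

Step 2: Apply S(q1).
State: -|010⟩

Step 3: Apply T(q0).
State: -|010⟩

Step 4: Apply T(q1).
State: (-1/√2 - (1/√2)i)|010⟩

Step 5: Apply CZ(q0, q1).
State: (-1/√2 - (1/√2)i)|010⟩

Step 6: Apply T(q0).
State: (-1/√2 - (1/√2)i)|010⟩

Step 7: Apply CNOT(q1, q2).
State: (-1/√2 - (1/√2)i)|011⟩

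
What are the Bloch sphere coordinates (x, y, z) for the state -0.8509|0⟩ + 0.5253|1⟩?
(-0.894, 0, 0.4481)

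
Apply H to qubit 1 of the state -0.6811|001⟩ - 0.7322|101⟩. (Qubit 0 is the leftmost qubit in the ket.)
-0.4816|001⟩ - 0.4816|011⟩ - 0.5177|101⟩ - 0.5177|111⟩

H on qubit 1 mixes each pair of kets that differ only in qubit 1: amplitudes (a, b) of (|…0…⟩, |…1…⟩) become ((a + b)/√2, (a − b)/√2). Kets absent from the input have amplitude 0.
(|001⟩, |011⟩): (a, b) = (-0.6811, 0) → (-0.4816, -0.4816)
(|101⟩, |111⟩): (a, b) = (-0.7322, 0) → (-0.5177, -0.5177)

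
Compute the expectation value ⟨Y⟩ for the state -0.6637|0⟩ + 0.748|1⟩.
0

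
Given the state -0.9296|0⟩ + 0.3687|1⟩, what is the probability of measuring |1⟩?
0.1359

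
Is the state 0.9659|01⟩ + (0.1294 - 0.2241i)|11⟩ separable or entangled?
Separable

Writing the state as a|00⟩ + b|01⟩ + c|10⟩ + d|11⟩, it is a product state iff ad − bc = 0.
Here (a, b, c, d) = (0, 0.9659, 0, (0.1294 - 0.2241i)): ad − bc = (0)(0.1294 - 0.2241i) − (0.9659)(0) = 0, so the state is separable.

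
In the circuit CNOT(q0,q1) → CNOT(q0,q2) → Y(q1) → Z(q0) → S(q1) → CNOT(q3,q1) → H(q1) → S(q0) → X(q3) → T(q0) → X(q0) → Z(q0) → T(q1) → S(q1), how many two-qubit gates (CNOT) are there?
3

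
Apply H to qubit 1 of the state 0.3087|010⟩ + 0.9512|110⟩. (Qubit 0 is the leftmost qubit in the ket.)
0.2183|000⟩ - 0.2183|010⟩ + 0.6726|100⟩ - 0.6726|110⟩

H on qubit 1 mixes each pair of kets that differ only in qubit 1: amplitudes (a, b) of (|…0…⟩, |…1…⟩) become ((a + b)/√2, (a − b)/√2). Kets absent from the input have amplitude 0.
(|000⟩, |010⟩): (a, b) = (0, 0.3087) → (0.2183, -0.2183)
(|100⟩, |110⟩): (a, b) = (0, 0.9512) → (0.6726, -0.6726)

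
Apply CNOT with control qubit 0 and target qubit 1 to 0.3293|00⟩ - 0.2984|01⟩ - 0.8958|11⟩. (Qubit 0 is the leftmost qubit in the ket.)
0.3293|00⟩ - 0.2984|01⟩ - 0.8958|10⟩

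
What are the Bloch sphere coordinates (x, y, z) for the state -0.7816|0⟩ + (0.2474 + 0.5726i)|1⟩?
(-0.3867, -0.8951, 0.2218)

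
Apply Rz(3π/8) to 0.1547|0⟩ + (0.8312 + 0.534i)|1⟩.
(0.1286 - 0.08595i)|0⟩ + (0.3944 + 0.9058i)|1⟩

Rz(3π/8) = [[e^(−iθ/2), 0], [0, e^(iθ/2)]] with e^(±iθ/2) = cos(θ/2) ± i·sin(θ/2); θ = 3π/8, cos(θ/2) ≈ 0.83147, sin(θ/2) ≈ 0.55557.
With a = amp(|0⟩) = 0.1547 and b = amp(|1⟩) = (0.8312 + 0.534i):
new amp(|0⟩) = (0.83147 - 0.55557i)·a = (0.1286 - 0.08595i)
new amp(|1⟩) = (0.83147 + 0.55557i)·b = (0.3944 + 0.9058i)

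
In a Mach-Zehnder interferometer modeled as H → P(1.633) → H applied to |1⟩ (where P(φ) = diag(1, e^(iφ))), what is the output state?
(0.5311 - 0.499i)|0⟩ + (0.4689 + 0.499i)|1⟩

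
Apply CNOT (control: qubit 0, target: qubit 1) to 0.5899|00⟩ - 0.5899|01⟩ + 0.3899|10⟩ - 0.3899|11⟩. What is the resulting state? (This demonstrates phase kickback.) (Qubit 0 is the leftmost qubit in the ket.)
0.5899|00⟩ - 0.5899|01⟩ - 0.3899|10⟩ + 0.3899|11⟩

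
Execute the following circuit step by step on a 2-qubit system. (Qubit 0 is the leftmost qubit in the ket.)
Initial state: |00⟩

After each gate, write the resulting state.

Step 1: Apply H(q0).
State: 1/√2|00⟩ + 1/√2|10⟩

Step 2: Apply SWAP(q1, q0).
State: 1/√2|00⟩ + 1/√2|01⟩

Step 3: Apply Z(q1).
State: 1/√2|00⟩ - 1/√2|01⟩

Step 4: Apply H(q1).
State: |01⟩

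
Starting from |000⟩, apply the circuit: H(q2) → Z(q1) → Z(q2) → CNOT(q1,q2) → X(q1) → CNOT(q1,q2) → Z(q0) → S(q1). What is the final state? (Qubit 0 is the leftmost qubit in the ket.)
-(1/√2)i|010⟩ + (1/√2)i|011⟩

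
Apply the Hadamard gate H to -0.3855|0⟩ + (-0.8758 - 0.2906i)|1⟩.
(-0.8919 - 0.2055i)|0⟩ + (0.3467 + 0.2055i)|1⟩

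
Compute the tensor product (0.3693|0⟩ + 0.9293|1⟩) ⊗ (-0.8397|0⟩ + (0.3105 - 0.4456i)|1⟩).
-0.3101|00⟩ + (0.1147 - 0.1646i)|01⟩ - 0.7803|10⟩ + (0.2885 - 0.4141i)|11⟩

amp(|b₁b₂…⟩) = product of the factor amplitudes for bits b₁, b₂, …; only kets whose every factor amplitude is nonzero survive.
|00⟩: (0.3693)(-0.8397) = -0.3101
|01⟩: (0.3693)(0.3105 - 0.4456i) = (0.1147 - 0.1646i)
|10⟩: (0.9293)(-0.8397) = -0.7803
|11⟩: (0.9293)(0.3105 - 0.4456i) = (0.2885 - 0.4141i)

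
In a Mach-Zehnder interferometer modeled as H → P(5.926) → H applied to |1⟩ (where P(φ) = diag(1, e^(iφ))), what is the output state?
(0.03156 + 0.1748i)|0⟩ + (0.9684 - 0.1748i)|1⟩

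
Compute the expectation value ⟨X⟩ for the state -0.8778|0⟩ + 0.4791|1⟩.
-0.8411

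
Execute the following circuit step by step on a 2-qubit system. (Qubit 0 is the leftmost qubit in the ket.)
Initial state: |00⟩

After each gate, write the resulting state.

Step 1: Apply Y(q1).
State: i|01⟩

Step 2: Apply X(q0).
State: i|11⟩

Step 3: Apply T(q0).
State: (-1/√2 + (1/√2)i)|11⟩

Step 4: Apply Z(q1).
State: (1/√2 - (1/√2)i)|11⟩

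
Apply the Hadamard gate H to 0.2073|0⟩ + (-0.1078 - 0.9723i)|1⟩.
(0.07036 - 0.6875i)|0⟩ + (0.2228 + 0.6875i)|1⟩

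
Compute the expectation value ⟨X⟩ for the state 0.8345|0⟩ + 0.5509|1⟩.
0.9195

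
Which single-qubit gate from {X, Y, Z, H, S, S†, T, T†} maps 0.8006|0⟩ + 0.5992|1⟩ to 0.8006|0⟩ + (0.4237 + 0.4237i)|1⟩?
T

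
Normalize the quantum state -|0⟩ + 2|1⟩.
-1/√5|0⟩ + 0.8944|1⟩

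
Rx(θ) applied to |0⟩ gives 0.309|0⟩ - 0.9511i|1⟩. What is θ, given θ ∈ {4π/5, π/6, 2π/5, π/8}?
4π/5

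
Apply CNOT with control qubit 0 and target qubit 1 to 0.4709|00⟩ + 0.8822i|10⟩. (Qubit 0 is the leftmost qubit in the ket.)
0.4709|00⟩ + 0.8822i|11⟩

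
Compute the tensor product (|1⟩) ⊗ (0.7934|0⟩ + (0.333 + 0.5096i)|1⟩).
0.7934|10⟩ + (0.333 + 0.5096i)|11⟩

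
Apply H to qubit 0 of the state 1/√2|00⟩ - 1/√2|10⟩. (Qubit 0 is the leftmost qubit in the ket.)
|10⟩

H on qubit 0 mixes each pair of kets that differ only in qubit 0: amplitudes (a, b) of (|…0…⟩, |…1…⟩) become ((a + b)/√2, (a − b)/√2). Kets absent from the input have amplitude 0.
(|00⟩, |10⟩): (a, b) = (1/√2, -1/√2) → (0, 1)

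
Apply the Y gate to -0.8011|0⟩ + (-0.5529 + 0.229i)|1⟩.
(0.229 + 0.5529i)|0⟩ - 0.8011i|1⟩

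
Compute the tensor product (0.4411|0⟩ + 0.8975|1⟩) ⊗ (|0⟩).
0.4411|00⟩ + 0.8975|10⟩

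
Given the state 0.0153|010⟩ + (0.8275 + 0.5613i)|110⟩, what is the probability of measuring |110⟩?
0.9998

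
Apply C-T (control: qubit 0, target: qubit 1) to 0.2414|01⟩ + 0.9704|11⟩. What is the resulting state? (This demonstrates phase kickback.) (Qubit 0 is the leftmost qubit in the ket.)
0.2414|01⟩ + (0.6862 + 0.6862i)|11⟩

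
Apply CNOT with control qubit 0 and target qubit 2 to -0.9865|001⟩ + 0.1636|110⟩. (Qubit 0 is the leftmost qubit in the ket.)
-0.9865|001⟩ + 0.1636|111⟩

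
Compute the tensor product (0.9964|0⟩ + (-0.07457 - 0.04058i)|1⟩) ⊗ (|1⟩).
0.9964|01⟩ + (-0.07457 - 0.04058i)|11⟩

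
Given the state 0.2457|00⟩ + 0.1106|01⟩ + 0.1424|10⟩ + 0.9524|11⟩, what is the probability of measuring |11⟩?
0.9071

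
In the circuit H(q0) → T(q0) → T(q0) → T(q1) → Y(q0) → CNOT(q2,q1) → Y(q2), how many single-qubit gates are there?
6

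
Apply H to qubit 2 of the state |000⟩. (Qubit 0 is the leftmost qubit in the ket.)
1/√2|000⟩ + 1/√2|001⟩

H on qubit 2 mixes each pair of kets that differ only in qubit 2: amplitudes (a, b) of (|…0…⟩, |…1…⟩) become ((a + b)/√2, (a − b)/√2). Kets absent from the input have amplitude 0.
(|000⟩, |001⟩): (a, b) = (1, 0) → (1/√2, 1/√2)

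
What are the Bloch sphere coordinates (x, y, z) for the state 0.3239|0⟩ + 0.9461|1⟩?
(0.6129, 0, -0.7902)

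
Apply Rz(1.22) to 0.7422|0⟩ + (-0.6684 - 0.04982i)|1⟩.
(0.6083 - 0.4252i)|0⟩ + (-0.5193 - 0.4237i)|1⟩

Rz(1.22) = [[e^(−iθ/2), 0], [0, e^(iθ/2)]] with e^(±iθ/2) = cos(θ/2) ± i·sin(θ/2); θ = 1.22, cos(θ/2) ≈ 0.819648, sin(θ/2) ≈ 0.572867.
With a = amp(|0⟩) = 0.7422 and b = amp(|1⟩) = (-0.6684 - 0.04982i):
new amp(|0⟩) = (0.819648 - 0.572867i)·a = (0.6083 - 0.4252i)
new amp(|1⟩) = (0.819648 + 0.572867i)·b = (-0.5193 - 0.4237i)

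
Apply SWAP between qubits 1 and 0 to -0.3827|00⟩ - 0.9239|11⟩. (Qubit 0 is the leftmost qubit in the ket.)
-0.3827|00⟩ - 0.9239|11⟩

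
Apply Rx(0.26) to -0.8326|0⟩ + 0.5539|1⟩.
(-0.8256 - 0.0718i)|0⟩ + (0.5492 + 0.1079i)|1⟩

Rx(0.26) = [[cos(θ/2), −i·sin(θ/2)], [−i·sin(θ/2), cos(θ/2)]]; θ = 0.26, cos(θ/2) ≈ 0.991562, sin(θ/2) ≈ 0.129634.
With a = amp(|0⟩) = -0.8326 and b = amp(|1⟩) = 0.5539:
new amp(|0⟩) = (0.991562)·a + (-0.129634i)·b = (-0.8256 - 0.0718i)
new amp(|1⟩) = (-0.129634i)·a + (0.991562)·b = (0.5492 + 0.1079i)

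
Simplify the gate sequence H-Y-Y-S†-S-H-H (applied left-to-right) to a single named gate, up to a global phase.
H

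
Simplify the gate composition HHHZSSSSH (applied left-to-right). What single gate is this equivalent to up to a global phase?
X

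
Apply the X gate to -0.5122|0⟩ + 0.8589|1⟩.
0.8589|0⟩ - 0.5122|1⟩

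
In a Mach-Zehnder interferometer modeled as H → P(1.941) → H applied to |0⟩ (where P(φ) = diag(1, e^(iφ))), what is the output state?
(0.3191 + 0.4661i)|0⟩ + (0.6809 - 0.4661i)|1⟩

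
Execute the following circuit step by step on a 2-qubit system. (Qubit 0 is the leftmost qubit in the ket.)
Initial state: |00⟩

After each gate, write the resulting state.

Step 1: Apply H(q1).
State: 1/√2|00⟩ + 1/√2|01⟩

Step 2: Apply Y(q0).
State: (1/√2)i|10⟩ + (1/√2)i|11⟩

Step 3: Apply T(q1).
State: (1/√2)i|10⟩ + (-1/2 + (1/2)i)|11⟩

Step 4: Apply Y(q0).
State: 1/√2|00⟩ + (1/2 + (1/2)i)|01⟩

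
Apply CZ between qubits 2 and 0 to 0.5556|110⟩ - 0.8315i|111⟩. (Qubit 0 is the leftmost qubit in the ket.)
0.5556|110⟩ + 0.8315i|111⟩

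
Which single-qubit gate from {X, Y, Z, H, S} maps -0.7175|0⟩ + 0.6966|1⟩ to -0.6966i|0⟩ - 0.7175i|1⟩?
Y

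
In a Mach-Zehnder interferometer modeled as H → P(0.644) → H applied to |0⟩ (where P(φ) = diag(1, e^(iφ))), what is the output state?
(0.8999 + 0.3002i)|0⟩ + (0.1001 - 0.3002i)|1⟩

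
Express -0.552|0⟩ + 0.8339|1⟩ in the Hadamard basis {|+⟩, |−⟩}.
0.1993|+⟩ - 0.98|−⟩

With |ψ⟩ = α|0⟩ + β|1⟩, the Hadamard-basis coefficients are ⟨+|ψ⟩ = (α + β)/√2 and ⟨−|ψ⟩ = (α − β)/√2.
Here α = -0.552, β = 0.8339: (α + β)/√2 = 0.1993, (α − β)/√2 = -0.98.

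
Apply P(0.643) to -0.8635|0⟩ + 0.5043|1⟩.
-0.8635|0⟩ + (0.4036 + 0.3024i)|1⟩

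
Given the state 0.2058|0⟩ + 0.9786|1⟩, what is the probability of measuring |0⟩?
0.04235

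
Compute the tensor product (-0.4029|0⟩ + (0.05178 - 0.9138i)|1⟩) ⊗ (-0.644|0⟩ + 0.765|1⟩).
0.2595|00⟩ - 0.3082|01⟩ + (-0.03335 + 0.5885i)|10⟩ + (0.03961 - 0.6991i)|11⟩

amp(|b₁b₂…⟩) = product of the factor amplitudes for bits b₁, b₂, …; only kets whose every factor amplitude is nonzero survive.
|00⟩: (-0.4029)(-0.644) = 0.2595
|01⟩: (-0.4029)(0.765) = -0.3082
|10⟩: (0.05178 - 0.9138i)(-0.644) = (-0.03335 + 0.5885i)
|11⟩: (0.05178 - 0.9138i)(0.765) = (0.03961 - 0.6991i)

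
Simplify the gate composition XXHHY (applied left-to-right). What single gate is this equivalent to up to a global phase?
Y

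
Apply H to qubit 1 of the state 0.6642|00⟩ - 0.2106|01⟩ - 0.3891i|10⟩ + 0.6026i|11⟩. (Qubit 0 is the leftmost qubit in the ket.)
0.3207|00⟩ + 0.6186|01⟩ + 0.151i|10⟩ - 0.7012i|11⟩

H on qubit 1 mixes each pair of kets that differ only in qubit 1: amplitudes (a, b) of (|…0…⟩, |…1…⟩) become ((a + b)/√2, (a − b)/√2). Kets absent from the input have amplitude 0.
(|00⟩, |01⟩): (a, b) = (0.6642, -0.2106) → (0.3207, 0.6186)
(|10⟩, |11⟩): (a, b) = (-0.3891i, 0.6026i) → (0.151i, -0.7012i)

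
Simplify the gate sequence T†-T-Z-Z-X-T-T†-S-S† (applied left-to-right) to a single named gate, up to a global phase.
X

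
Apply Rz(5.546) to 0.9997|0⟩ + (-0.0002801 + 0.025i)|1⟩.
(-0.9326 - 0.3602i)|0⟩ + (-0.008746 - 0.02342i)|1⟩

Rz(5.546) = [[e^(−iθ/2), 0], [0, e^(iθ/2)]] with e^(±iθ/2) = cos(θ/2) ± i·sin(θ/2); θ = 5.546, cos(θ/2) ≈ -0.932835, sin(θ/2) ≈ 0.360303.
With a = amp(|0⟩) = 0.9997 and b = amp(|1⟩) = (-0.0002801 + 0.025i):
new amp(|0⟩) = (-0.932835 - 0.360303i)·a = (-0.9326 - 0.3602i)
new amp(|1⟩) = (-0.932835 + 0.360303i)·b = (-0.008746 - 0.02342i)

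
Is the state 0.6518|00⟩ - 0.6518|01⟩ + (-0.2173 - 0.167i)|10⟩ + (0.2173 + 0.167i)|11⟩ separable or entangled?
Separable

Writing the state as a|00⟩ + b|01⟩ + c|10⟩ + d|11⟩, it is a product state iff ad − bc = 0.
Here (a, b, c, d) = (0.6518, -0.6518, (-0.2173 - 0.167i), (0.2173 + 0.167i)): ad − bc = (0.6518)(0.2173 + 0.167i) − (-0.6518)(-0.2173 - 0.167i) = 0, so the state is separable.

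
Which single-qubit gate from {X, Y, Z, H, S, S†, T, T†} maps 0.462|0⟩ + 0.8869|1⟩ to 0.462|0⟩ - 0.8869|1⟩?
Z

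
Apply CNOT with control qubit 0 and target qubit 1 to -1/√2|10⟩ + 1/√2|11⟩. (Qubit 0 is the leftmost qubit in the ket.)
1/√2|10⟩ - 1/√2|11⟩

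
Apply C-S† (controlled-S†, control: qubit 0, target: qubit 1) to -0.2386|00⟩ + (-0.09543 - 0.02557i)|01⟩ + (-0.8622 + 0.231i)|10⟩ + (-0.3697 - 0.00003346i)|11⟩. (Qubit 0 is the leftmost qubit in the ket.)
-0.2386|00⟩ + (-0.09543 - 0.02557i)|01⟩ + (-0.8622 + 0.231i)|10⟩ + (-0.00003346 + 0.3697i)|11⟩

C-S† leaves the control-|0⟩ kets |00⟩, |01⟩ unchanged and applies S† to qubit 1 on the control-|1⟩ pair (|10⟩, |11⟩).
S† = [[1, 0], [0, -i]].
With a = amp(|10⟩) = (-0.8622 + 0.231i) and b = amp(|11⟩) = (-0.3697 - 0.00003346i):
new amp(|10⟩) = (1)·a = (-0.8622 + 0.231i)
new amp(|11⟩) = (-i)·b = (-0.00003346 + 0.3697i)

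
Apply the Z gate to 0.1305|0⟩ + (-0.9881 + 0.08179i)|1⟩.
0.1305|0⟩ + (0.9881 - 0.08179i)|1⟩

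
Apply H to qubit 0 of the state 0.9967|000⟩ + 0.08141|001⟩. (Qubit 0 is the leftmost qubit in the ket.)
0.7048|000⟩ + 0.05757|001⟩ + 0.7048|100⟩ + 0.05757|101⟩

H on qubit 0 mixes each pair of kets that differ only in qubit 0: amplitudes (a, b) of (|…0…⟩, |…1…⟩) become ((a + b)/√2, (a − b)/√2). Kets absent from the input have amplitude 0.
(|000⟩, |100⟩): (a, b) = (0.9967, 0) → (0.7048, 0.7048)
(|001⟩, |101⟩): (a, b) = (0.08141, 0) → (0.05757, 0.05757)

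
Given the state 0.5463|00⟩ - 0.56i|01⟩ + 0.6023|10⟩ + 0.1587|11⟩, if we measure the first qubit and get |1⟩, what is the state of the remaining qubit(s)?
0.967|0⟩ + 0.2548|1⟩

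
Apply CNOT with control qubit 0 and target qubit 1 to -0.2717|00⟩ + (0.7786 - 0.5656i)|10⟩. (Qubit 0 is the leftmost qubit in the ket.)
-0.2717|00⟩ + (0.7786 - 0.5656i)|11⟩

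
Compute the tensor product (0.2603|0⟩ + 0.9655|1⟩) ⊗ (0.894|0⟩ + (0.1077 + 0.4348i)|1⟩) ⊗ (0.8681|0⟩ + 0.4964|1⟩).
0.202|000⟩ + 0.1155|001⟩ + (0.02434 + 0.09825i)|010⟩ + (0.01392 + 0.05618i)|011⟩ + 0.7493|100⟩ + 0.4285|101⟩ + (0.09027 + 0.3644i)|110⟩ + (0.05162 + 0.2084i)|111⟩

amp(|b₁b₂…⟩) = product of the factor amplitudes for bits b₁, b₂, …; only kets whose every factor amplitude is nonzero survive.
|000⟩: (0.2603)(0.894)(0.8681) = 0.202
|001⟩: (0.2603)(0.894)(0.4964) = 0.1155
|010⟩: (0.2603)(0.1077 + 0.4348i)(0.8681) = (0.02434 + 0.09825i)
|011⟩: (0.2603)(0.1077 + 0.4348i)(0.4964) = (0.01392 + 0.05618i)
|100⟩: (0.9655)(0.894)(0.8681) = 0.7493
|101⟩: (0.9655)(0.894)(0.4964) = 0.4285
|110⟩: (0.9655)(0.1077 + 0.4348i)(0.8681) = (0.09027 + 0.3644i)
|111⟩: (0.9655)(0.1077 + 0.4348i)(0.4964) = (0.05162 + 0.2084i)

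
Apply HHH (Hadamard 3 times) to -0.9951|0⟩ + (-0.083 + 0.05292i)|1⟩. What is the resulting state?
(-0.7623 + 0.03742i)|0⟩ + (-0.645 - 0.03742i)|1⟩

H² = I, so H^3 = H: a single Hadamard. With (a, b) = (-0.9951, (-0.083 + 0.05292i)), H gives ((a + b)/√2, (a − b)/√2) = ((-0.7623 + 0.03742i), (-0.645 - 0.03742i)).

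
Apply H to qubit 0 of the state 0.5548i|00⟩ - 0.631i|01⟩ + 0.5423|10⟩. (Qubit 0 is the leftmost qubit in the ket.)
(0.3835 + 0.3923i)|00⟩ - 0.4462i|01⟩ + (-0.3835 + 0.3923i)|10⟩ - 0.4462i|11⟩

H on qubit 0 mixes each pair of kets that differ only in qubit 0: amplitudes (a, b) of (|…0…⟩, |…1…⟩) become ((a + b)/√2, (a − b)/√2). Kets absent from the input have amplitude 0.
(|00⟩, |10⟩): (a, b) = (0.5548i, 0.5423) → ((0.3835 + 0.3923i), (-0.3835 + 0.3923i))
(|01⟩, |11⟩): (a, b) = (-0.631i, 0) → (-0.4462i, -0.4462i)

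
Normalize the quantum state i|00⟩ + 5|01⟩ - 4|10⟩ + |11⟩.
0.1525i|00⟩ + 0.7625|01⟩ - 0.61|10⟩ + 0.1525|11⟩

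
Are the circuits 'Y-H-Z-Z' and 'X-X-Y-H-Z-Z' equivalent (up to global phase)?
Yes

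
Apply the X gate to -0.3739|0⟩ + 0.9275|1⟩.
0.9275|0⟩ - 0.3739|1⟩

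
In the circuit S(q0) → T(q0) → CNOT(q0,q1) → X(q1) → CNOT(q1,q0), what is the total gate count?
5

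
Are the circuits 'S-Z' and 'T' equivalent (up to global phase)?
No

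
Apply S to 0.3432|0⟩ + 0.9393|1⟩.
0.3432|0⟩ + 0.9393i|1⟩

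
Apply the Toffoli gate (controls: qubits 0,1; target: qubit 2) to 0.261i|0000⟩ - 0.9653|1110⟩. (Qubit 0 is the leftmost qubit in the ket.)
0.261i|0000⟩ - 0.9653|1100⟩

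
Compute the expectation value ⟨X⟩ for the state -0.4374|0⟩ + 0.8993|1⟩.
-0.7867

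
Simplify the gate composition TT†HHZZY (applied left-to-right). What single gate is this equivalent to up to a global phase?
Y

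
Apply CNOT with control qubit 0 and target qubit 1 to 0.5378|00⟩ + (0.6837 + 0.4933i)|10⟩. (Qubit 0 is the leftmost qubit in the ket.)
0.5378|00⟩ + (0.6837 + 0.4933i)|11⟩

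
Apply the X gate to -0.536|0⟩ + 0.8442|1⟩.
0.8442|0⟩ - 0.536|1⟩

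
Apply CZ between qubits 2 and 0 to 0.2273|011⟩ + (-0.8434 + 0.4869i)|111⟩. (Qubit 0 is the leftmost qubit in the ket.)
0.2273|011⟩ + (0.8434 - 0.4869i)|111⟩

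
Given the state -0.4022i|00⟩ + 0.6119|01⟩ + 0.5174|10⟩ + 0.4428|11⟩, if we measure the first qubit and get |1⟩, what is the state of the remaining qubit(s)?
0.7598|0⟩ + 0.6502|1⟩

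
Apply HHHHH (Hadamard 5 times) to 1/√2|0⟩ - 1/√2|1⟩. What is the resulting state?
|1⟩

H² = I, so H^5 = H: a single Hadamard. With (a, b) = (1/√2, -1/√2), H gives ((a + b)/√2, (a − b)/√2) = (0, 1).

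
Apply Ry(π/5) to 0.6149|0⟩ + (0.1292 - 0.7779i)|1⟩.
(0.5449 + 0.2404i)|0⟩ + (0.3129 - 0.7398i)|1⟩

Ry(π/5) = [[cos(θ/2), −sin(θ/2)], [sin(θ/2), cos(θ/2)]]; θ = π/5, cos(θ/2) ≈ 0.951057, sin(θ/2) ≈ 0.309017.
With a = amp(|0⟩) = 0.6149 and b = amp(|1⟩) = (0.1292 - 0.7779i):
new amp(|0⟩) = (0.951057)·a + (-0.309017)·b = (0.5449 + 0.2404i)
new amp(|1⟩) = (0.309017)·a + (0.951057)·b = (0.3129 - 0.7398i)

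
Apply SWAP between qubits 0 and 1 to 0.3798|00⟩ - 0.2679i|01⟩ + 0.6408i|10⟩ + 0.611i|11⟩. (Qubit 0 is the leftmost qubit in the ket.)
0.3798|00⟩ + 0.6408i|01⟩ - 0.2679i|10⟩ + 0.611i|11⟩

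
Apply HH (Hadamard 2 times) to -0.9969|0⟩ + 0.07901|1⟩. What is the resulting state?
-0.9969|0⟩ + 0.07901|1⟩

H² = I, so an even number of Hadamards cancels: H^2 = I and the state is unchanged.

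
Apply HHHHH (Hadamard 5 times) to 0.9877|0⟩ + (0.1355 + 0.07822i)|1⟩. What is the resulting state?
(0.7942 + 0.05531i)|0⟩ + (0.6026 - 0.05531i)|1⟩

H² = I, so H^5 = H: a single Hadamard. With (a, b) = (0.9877, (0.1355 + 0.07822i)), H gives ((a + b)/√2, (a − b)/√2) = ((0.7942 + 0.05531i), (0.6026 - 0.05531i)).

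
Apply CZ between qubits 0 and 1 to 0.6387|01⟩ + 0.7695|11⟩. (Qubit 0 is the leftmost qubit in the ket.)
0.6387|01⟩ - 0.7695|11⟩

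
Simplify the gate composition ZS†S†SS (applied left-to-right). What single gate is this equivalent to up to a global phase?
Z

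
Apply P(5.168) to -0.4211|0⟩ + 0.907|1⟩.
-0.4211|0⟩ + (0.3991 - 0.8145i)|1⟩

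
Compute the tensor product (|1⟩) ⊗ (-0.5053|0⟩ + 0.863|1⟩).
-0.5053|10⟩ + 0.863|11⟩

amp(|b₁b₂…⟩) = product of the factor amplitudes for bits b₁, b₂, …; only kets whose every factor amplitude is nonzero survive.
|10⟩: (1)(-0.5053) = -0.5053
|11⟩: (1)(0.863) = 0.863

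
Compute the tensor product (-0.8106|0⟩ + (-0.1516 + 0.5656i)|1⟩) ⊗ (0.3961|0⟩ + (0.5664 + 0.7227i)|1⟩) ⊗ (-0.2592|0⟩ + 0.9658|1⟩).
0.08322|000⟩ - 0.3101|001⟩ + (0.119 + 0.1518i)|010⟩ + (-0.4434 - 0.5658i)|011⟩ + (0.01556 - 0.05807i)|100⟩ + (-0.058 + 0.2164i)|101⟩ + (0.1282 - 0.05464i)|110⟩ + (-0.4777 + 0.2036i)|111⟩

amp(|b₁b₂…⟩) = product of the factor amplitudes for bits b₁, b₂, …; only kets whose every factor amplitude is nonzero survive.
|000⟩: (-0.8106)(0.3961)(-0.2592) = 0.08322
|001⟩: (-0.8106)(0.3961)(0.9658) = -0.3101
|010⟩: (-0.8106)(0.5664 + 0.7227i)(-0.2592) = (0.119 + 0.1518i)
|011⟩: (-0.8106)(0.5664 + 0.7227i)(0.9658) = (-0.4434 - 0.5658i)
|100⟩: (-0.1516 + 0.5656i)(0.3961)(-0.2592) = (0.01556 - 0.05807i)
|101⟩: (-0.1516 + 0.5656i)(0.3961)(0.9658) = (-0.058 + 0.2164i)
|110⟩: (-0.1516 + 0.5656i)(0.5664 + 0.7227i)(-0.2592) = (0.1282 - 0.05464i)
|111⟩: (-0.1516 + 0.5656i)(0.5664 + 0.7227i)(0.9658) = (-0.4777 + 0.2036i)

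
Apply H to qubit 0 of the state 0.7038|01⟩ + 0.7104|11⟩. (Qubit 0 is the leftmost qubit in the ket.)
|01⟩ - 0.004667|11⟩

H on qubit 0 mixes each pair of kets that differ only in qubit 0: amplitudes (a, b) of (|…0…⟩, |…1…⟩) become ((a + b)/√2, (a − b)/√2). Kets absent from the input have amplitude 0.
(|01⟩, |11⟩): (a, b) = (0.7038, 0.7104) → (1, -0.004667)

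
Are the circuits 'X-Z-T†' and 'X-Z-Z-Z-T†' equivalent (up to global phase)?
Yes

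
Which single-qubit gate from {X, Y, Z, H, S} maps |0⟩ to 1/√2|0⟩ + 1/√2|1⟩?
H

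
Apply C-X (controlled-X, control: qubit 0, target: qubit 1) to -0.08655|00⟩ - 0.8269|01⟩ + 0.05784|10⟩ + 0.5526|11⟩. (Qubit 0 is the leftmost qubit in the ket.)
-0.08655|00⟩ - 0.8269|01⟩ + 0.5526|10⟩ + 0.05784|11⟩

C-X leaves the control-|0⟩ kets |00⟩, |01⟩ unchanged and applies X to qubit 1 on the control-|1⟩ pair (|10⟩, |11⟩).
X = [[0, 1], [1, 0]].
With a = amp(|10⟩) = 0.05784 and b = amp(|11⟩) = 0.5526:
new amp(|10⟩) = (1)·b = 0.5526
new amp(|11⟩) = (1)·a = 0.05784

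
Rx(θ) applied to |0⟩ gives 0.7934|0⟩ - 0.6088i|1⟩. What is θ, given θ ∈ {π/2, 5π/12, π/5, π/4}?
5π/12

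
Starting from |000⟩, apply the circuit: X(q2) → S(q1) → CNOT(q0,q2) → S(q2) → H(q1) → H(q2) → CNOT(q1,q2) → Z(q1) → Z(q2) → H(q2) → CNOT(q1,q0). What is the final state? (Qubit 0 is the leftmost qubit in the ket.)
(1/√2)i|000⟩ + (1/√2)i|110⟩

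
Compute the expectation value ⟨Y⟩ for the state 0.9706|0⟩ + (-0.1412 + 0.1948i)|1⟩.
0.3781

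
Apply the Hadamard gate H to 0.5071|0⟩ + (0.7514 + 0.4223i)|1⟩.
(0.8899 + 0.2986i)|0⟩ + (-0.1727 - 0.2986i)|1⟩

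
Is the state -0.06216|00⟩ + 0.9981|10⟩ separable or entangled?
Separable

Writing the state as a|00⟩ + b|01⟩ + c|10⟩ + d|11⟩, it is a product state iff ad − bc = 0.
Here (a, b, c, d) = (-0.06216, 0, 0.9981, 0): ad − bc = (-0.06216)(0) − (0)(0.9981) = 0, so the state is separable.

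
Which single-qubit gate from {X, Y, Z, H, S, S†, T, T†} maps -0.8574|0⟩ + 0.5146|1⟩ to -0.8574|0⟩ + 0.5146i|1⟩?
S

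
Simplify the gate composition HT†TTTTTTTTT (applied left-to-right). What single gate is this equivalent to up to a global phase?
H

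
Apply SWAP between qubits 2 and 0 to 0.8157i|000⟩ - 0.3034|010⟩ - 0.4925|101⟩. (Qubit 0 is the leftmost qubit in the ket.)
0.8157i|000⟩ - 0.3034|010⟩ - 0.4925|101⟩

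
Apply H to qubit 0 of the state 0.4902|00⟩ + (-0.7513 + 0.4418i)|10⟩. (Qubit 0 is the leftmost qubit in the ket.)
(-0.1846 + 0.3124i)|00⟩ + (0.8779 - 0.3124i)|10⟩

H on qubit 0 mixes each pair of kets that differ only in qubit 0: amplitudes (a, b) of (|…0…⟩, |…1…⟩) become ((a + b)/√2, (a − b)/√2). Kets absent from the input have amplitude 0.
(|00⟩, |10⟩): (a, b) = (0.4902, (-0.7513 + 0.4418i)) → ((-0.1846 + 0.3124i), (0.8779 - 0.3124i))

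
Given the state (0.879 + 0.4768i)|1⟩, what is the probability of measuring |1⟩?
1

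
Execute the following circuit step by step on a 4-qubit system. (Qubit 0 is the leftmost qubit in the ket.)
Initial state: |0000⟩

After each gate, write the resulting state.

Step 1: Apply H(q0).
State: 1/√2|0000⟩ + 1/√2|1000⟩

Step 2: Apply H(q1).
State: 1/2|0000⟩ + 1/2|0100⟩ + 1/2|1000⟩ + 1/2|1100⟩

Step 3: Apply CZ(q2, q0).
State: 1/2|0000⟩ + 1/2|0100⟩ + 1/2|1000⟩ + 1/2|1100⟩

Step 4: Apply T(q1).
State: 1/2|0000⟩ + (1/√8 + (1/√8)i)|0100⟩ + 1/2|1000⟩ + (1/√8 + (1/√8)i)|1100⟩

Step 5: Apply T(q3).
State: 1/2|0000⟩ + (1/√8 + (1/√8)i)|0100⟩ + 1/2|1000⟩ + (1/√8 + (1/√8)i)|1100⟩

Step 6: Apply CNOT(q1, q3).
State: 1/2|0000⟩ + (1/√8 + (1/√8)i)|0101⟩ + 1/2|1000⟩ + (1/√8 + (1/√8)i)|1101⟩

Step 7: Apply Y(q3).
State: (1/2)i|0001⟩ + (1/√8 - (1/√8)i)|0100⟩ + (1/2)i|1001⟩ + (1/√8 - (1/√8)i)|1100⟩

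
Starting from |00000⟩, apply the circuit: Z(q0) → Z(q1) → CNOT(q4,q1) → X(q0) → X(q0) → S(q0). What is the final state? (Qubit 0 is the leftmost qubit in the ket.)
|00000⟩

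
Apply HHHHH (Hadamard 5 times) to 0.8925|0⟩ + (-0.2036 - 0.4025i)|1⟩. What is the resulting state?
(0.4871 - 0.2846i)|0⟩ + (0.7751 + 0.2846i)|1⟩

H² = I, so H^5 = H: a single Hadamard. With (a, b) = (0.8925, (-0.2036 - 0.4025i)), H gives ((a + b)/√2, (a − b)/√2) = ((0.4871 - 0.2846i), (0.7751 + 0.2846i)).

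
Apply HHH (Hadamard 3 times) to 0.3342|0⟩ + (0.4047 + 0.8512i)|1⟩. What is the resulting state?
(0.5225 + 0.6019i)|0⟩ + (-0.04985 - 0.6019i)|1⟩

H² = I, so H^3 = H: a single Hadamard. With (a, b) = (0.3342, (0.4047 + 0.8512i)), H gives ((a + b)/√2, (a − b)/√2) = ((0.5225 + 0.6019i), (-0.04985 - 0.6019i)).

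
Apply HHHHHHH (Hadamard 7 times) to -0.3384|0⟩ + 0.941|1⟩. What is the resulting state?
0.4261|0⟩ - 0.9047|1⟩

H² = I, so H^7 = H: a single Hadamard. With (a, b) = (-0.3384, 0.941), H gives ((a + b)/√2, (a − b)/√2) = (0.4261, -0.9047).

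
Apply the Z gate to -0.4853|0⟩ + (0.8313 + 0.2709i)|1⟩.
-0.4853|0⟩ + (-0.8313 - 0.2709i)|1⟩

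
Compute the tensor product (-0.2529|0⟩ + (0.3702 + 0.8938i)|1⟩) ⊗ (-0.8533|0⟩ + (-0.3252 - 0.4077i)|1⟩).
0.2158|00⟩ + (0.08224 + 0.1031i)|01⟩ + (-0.3159 - 0.7627i)|10⟩ + (0.244 - 0.4416i)|11⟩

amp(|b₁b₂…⟩) = product of the factor amplitudes for bits b₁, b₂, …; only kets whose every factor amplitude is nonzero survive.
|00⟩: (-0.2529)(-0.8533) = 0.2158
|01⟩: (-0.2529)(-0.3252 - 0.4077i) = (0.08224 + 0.1031i)
|10⟩: (0.3702 + 0.8938i)(-0.8533) = (-0.3159 - 0.7627i)
|11⟩: (0.3702 + 0.8938i)(-0.3252 - 0.4077i) = (0.244 - 0.4416i)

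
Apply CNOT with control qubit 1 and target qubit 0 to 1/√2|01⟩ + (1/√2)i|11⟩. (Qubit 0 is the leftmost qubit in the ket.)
(1/√2)i|01⟩ + 1/√2|11⟩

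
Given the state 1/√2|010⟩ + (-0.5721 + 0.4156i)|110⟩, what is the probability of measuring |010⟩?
1/2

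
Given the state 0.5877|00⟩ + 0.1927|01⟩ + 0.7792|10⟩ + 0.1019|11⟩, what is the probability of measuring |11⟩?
0.01038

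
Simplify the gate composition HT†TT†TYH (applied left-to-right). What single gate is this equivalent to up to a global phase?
Y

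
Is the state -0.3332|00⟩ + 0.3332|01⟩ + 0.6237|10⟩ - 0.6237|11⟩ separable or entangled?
Separable

Writing the state as a|00⟩ + b|01⟩ + c|10⟩ + d|11⟩, it is a product state iff ad − bc = 0.
Here (a, b, c, d) = (-0.3332, 0.3332, 0.6237, -0.6237): ad − bc = (-0.3332)(-0.6237) − (0.3332)(0.6237) = 0, so the state is separable.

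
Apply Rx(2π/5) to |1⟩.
-0.5878i|0⟩ + 0.809|1⟩

Rx(2π/5) = [[cos(θ/2), −i·sin(θ/2)], [−i·sin(θ/2), cos(θ/2)]]; θ = 2π/5, cos(θ/2) ≈ 0.809017, sin(θ/2) ≈ 0.587785.
With a = amp(|0⟩) = 0 and b = amp(|1⟩) = 1:
new amp(|0⟩) = (0.809017)·a + (-0.587785i)·b = -0.5878i
new amp(|1⟩) = (-0.587785i)·a + (0.809017)·b = 0.809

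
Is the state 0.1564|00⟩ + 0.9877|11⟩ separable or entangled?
Entangled

Writing the state as a|00⟩ + b|01⟩ + c|10⟩ + d|11⟩, it is a product state iff ad − bc = 0.
Here (a, b, c, d) = (0.1564, 0, 0, 0.9877): ad − bc = (0.1564)(0.9877) − (0)(0) = 0.1545 ≠ 0, so the state is entangled.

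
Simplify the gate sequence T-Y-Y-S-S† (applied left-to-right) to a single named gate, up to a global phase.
T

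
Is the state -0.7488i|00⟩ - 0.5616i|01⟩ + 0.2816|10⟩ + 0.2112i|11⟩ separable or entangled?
Entangled

Writing the state as a|00⟩ + b|01⟩ + c|10⟩ + d|11⟩, it is a product state iff ad − bc = 0.
Here (a, b, c, d) = (-0.7488i, -0.5616i, 0.2816, 0.2112i): ad − bc = (-0.7488i)(0.2112i) − (-0.5616i)(0.2816) = (0.1581 + 0.1581i) ≠ 0, so the state is entangled.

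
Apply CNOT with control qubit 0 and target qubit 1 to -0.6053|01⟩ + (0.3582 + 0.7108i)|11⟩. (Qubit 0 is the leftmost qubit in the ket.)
-0.6053|01⟩ + (0.3582 + 0.7108i)|10⟩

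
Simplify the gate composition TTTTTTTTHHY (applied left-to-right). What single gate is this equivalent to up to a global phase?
Y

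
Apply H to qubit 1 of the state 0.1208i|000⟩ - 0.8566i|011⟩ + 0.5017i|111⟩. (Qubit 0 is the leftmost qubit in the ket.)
0.08542i|000⟩ - 0.6057i|001⟩ + 0.08542i|010⟩ + 0.6057i|011⟩ + 0.3548i|101⟩ - 0.3548i|111⟩

H on qubit 1 mixes each pair of kets that differ only in qubit 1: amplitudes (a, b) of (|…0…⟩, |…1…⟩) become ((a + b)/√2, (a − b)/√2). Kets absent from the input have amplitude 0.
(|000⟩, |010⟩): (a, b) = (0.1208i, 0) → (0.08542i, 0.08542i)
(|001⟩, |011⟩): (a, b) = (0, -0.8566i) → (-0.6057i, 0.6057i)
(|101⟩, |111⟩): (a, b) = (0, 0.5017i) → (0.3548i, -0.3548i)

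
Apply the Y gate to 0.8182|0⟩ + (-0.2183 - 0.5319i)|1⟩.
(-0.5319 + 0.2183i)|0⟩ + 0.8182i|1⟩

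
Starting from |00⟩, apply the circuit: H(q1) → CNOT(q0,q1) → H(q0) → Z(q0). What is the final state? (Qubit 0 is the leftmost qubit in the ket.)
1/2|00⟩ + 1/2|01⟩ - 1/2|10⟩ - 1/2|11⟩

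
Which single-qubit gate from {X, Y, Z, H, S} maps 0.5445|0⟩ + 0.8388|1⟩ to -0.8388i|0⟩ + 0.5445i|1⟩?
Y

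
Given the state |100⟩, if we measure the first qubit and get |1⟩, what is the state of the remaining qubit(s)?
|00⟩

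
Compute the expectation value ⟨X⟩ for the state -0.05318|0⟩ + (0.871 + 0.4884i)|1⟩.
-0.09264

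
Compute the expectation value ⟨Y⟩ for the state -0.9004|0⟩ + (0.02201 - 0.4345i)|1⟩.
0.7824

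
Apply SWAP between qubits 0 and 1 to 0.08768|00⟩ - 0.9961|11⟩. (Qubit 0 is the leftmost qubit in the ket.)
0.08768|00⟩ - 0.9961|11⟩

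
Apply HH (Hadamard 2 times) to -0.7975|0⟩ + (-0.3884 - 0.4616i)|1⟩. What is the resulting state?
-0.7975|0⟩ + (-0.3884 - 0.4616i)|1⟩

H² = I, so an even number of Hadamards cancels: H^2 = I and the state is unchanged.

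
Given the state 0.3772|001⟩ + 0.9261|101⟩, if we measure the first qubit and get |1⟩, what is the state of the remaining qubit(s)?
|01⟩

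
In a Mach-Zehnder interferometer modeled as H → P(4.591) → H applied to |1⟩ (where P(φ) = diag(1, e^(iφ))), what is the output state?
(0.5605 + 0.4963i)|0⟩ + (0.4395 - 0.4963i)|1⟩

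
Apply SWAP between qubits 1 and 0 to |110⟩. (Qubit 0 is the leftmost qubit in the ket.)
|110⟩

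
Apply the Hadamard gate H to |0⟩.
1/√2|0⟩ + 1/√2|1⟩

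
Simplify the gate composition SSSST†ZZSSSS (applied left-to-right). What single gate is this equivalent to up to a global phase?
T†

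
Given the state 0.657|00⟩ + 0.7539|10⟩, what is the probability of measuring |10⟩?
0.5684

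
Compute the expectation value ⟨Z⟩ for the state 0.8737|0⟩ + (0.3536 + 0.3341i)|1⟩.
0.5267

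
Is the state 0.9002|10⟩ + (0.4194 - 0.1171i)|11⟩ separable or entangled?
Separable

Writing the state as a|00⟩ + b|01⟩ + c|10⟩ + d|11⟩, it is a product state iff ad − bc = 0.
Here (a, b, c, d) = (0, 0, 0.9002, (0.4194 - 0.1171i)): ad − bc = (0)(0.4194 - 0.1171i) − (0)(0.9002) = 0, so the state is separable.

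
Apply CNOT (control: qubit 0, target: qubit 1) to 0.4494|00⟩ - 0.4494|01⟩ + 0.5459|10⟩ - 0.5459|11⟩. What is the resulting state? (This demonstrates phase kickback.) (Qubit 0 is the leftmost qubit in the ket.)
0.4494|00⟩ - 0.4494|01⟩ - 0.5459|10⟩ + 0.5459|11⟩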